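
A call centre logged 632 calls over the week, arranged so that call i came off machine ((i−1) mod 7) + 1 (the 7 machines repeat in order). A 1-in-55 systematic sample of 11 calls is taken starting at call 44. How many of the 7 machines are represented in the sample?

Consecutive selections differ by k = 55, so their machine numbers differ by 55 mod 7 = 6.
gcd(55, 7) = 1, so the sample visits 7/1 = 7 distinct residues mod 7.
Start 44 is machine 2; the machines hit are 1, 2, 3, 4, 5, 6, 7.

7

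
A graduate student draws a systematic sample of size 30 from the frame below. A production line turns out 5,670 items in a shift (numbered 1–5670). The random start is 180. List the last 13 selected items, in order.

k = N/n = 5670/30 = 189
18th selection = 180 + 17×189 = 3393
19th: 3393 + 189 = 3582
20th: 3582 + 189 = 3771
21st: 3771 + 189 = 3960
22nd: 3960 + 189 = 4149
23rd: 4149 + 189 = 4338
24th: 4338 + 189 = 4527
25th: 4527 + 189 = 4716
26th: 4716 + 189 = 4905
27th: 4905 + 189 = 5094
28th: 5094 + 189 = 5283
29th: 5283 + 189 = 5472
30th: 5472 + 189 = 5661

3393, 3582, 3771, 3960, 4149, 4338, 4527, 4716, 4905, 5094, 5283, 5472, 5661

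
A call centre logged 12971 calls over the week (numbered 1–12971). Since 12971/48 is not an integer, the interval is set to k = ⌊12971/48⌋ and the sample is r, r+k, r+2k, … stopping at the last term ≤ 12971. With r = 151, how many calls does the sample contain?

48

k = ⌊12971/48⌋ = 270
Achieved size = ⌊(12971 − 151)/270⌋ + 1 = ⌊12820/270⌋ + 1 = 47 + 1 = 48
(last selection: 151 + 47×270 = 12841 ≤ 12971; next would be 13111 > 12971)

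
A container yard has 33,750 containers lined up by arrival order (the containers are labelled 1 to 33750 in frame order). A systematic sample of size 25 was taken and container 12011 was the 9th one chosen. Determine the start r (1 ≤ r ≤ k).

k = 33750/25 = 1350
r = 12011 − (9−1)×1350 = 12011 − 10800 = 1211

1211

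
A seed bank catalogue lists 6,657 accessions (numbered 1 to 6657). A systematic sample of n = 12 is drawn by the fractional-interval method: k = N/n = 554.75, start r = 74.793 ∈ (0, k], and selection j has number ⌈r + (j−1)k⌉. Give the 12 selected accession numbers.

j=1: r + 0k = 74.793 → ⌈·⌉ = 75
j=2: r + 1k = 629.543 → ⌈·⌉ = 630
j=3: r + 2k = 1184.293 → ⌈·⌉ = 1185
j=4: r + 3k = 1739.043 → ⌈·⌉ = 1740
j=5: r + 4k = 2293.793 → ⌈·⌉ = 2294
j=6: r + 5k = 2848.543 → ⌈·⌉ = 2849
j=7: r + 6k = 3403.293 → ⌈·⌉ = 3404
j=8: r + 7k = 3958.043 → ⌈·⌉ = 3959
j=9: r + 8k = 4512.793 → ⌈·⌉ = 4513
j=10: r + 9k = 5067.543 → ⌈·⌉ = 5068
j=11: r + 10k = 5622.293 → ⌈·⌉ = 5623
j=12: r + 11k = 6177.043 → ⌈·⌉ = 6178

75, 630, 1185, 1740, 2294, 2849, 3404, 3959, 4513, 5068, 5623, 6178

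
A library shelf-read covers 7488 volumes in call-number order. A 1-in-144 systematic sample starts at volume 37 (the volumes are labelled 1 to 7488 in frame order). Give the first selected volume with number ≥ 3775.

k = 144
Steps past start: ⌈(3775 − 37)/144⌉ = ⌈3738/144⌉ = 26
Selected volume: 37 + 26×144 = 3781

3781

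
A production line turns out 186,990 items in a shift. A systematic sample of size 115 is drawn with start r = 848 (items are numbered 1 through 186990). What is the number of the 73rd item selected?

117920

k = 186990/115 = 1626
73rd selection = r + (73−1)·k = 848 + 72×1626 = 848 + 117072 = 117920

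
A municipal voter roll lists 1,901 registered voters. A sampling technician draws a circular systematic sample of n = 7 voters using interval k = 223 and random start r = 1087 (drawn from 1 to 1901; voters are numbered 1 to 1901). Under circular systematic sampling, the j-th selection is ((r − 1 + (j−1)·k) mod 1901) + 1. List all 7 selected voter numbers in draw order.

Selection 1: 1087
Selection 2: 1087 + 223 = 1310
Selection 3: 1310 + 223 = 1533
Selection 4: 1533 + 223 = 1756
Selection 5: 1756 + 223 = 1979 → 1979 − 1901 = 78
Selection 6: 78 + 223 = 301
Selection 7: 301 + 223 = 524

1087, 1310, 1533, 1756, 78, 301, 524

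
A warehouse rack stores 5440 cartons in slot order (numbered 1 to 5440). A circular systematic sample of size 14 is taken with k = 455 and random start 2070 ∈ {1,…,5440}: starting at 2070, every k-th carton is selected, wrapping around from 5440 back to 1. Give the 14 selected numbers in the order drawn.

2070, 2525, 2980, 3435, 3890, 4345, 4800, 5255, 270, 725, 1180, 1635, 2090, 2545

Selection 1: 2070
Selection 2: 2070 + 455 = 2525
Selection 3: 2525 + 455 = 2980
Selection 4: 2980 + 455 = 3435
Selection 5: 3435 + 455 = 3890
Selection 6: 3890 + 455 = 4345
Selection 7: 4345 + 455 = 4800
Selection 8: 4800 + 455 = 5255
Selection 9: 5255 + 455 = 5710 → 5710 − 5440 = 270
Selection 10: 270 + 455 = 725
Selection 11: 725 + 455 = 1180
Selection 12: 1180 + 455 = 1635
Selection 13: 1635 + 455 = 2090
Selection 14: 2090 + 455 = 2545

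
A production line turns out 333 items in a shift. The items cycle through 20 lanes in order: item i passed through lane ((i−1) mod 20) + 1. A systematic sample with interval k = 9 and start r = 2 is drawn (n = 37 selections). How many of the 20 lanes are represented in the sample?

20

Consecutive selections differ by k = 9, so their lane numbers differ by 9 mod 20 = 9.
gcd(9, 20) = 1, so the sample visits 20/1 = 20 distinct residues mod 20.
Start 2 is lane 2; the lanes hit are 1, 2, 3, 4, 5, 6, 7, 8, 9, 10, 11, 12, 13, 14, 15, 16, 17, 18, 19, 20.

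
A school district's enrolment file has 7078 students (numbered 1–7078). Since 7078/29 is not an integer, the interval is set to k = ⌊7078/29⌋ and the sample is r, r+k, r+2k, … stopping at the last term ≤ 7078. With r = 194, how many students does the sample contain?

k = ⌊7078/29⌋ = 244
Achieved size = ⌊(7078 − 194)/244⌋ + 1 = ⌊6884/244⌋ + 1 = 28 + 1 = 29
(last selection: 194 + 28×244 = 7026 ≤ 7078; next would be 7270 > 7078)

29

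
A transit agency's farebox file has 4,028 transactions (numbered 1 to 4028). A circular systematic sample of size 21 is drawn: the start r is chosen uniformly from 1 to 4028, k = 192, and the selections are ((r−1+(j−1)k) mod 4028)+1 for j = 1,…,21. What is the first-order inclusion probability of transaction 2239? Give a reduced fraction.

For each position j, as r ranges over 1…4028 the j-th selection hits every transaction exactly once, so transaction 2239 is selected for exactly 21 of the 4028 starts.
Inclusion probability = 21/4028.

21/4028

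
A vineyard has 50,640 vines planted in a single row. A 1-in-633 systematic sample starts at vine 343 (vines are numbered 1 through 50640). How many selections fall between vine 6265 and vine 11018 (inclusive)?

7

k = 633
First selection ≥ 6265: 343 + ⌈(6265−343)/633⌉·633 = 343 + 10×633 = 6673
Last selection ≤ 11018: 343 + ⌊(11018−343)/633⌋·633 = 343 + 16×633 = 10471
Count = 16 − 10 + 1 = 7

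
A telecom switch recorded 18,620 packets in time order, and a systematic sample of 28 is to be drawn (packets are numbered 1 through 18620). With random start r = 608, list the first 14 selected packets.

k = N/n = 18620/28 = 665
packet 1: 608
packet 2: 608 + 665 = 1273
packet 3: 1273 + 665 = 1938
packet 4: 1938 + 665 = 2603
packet 5: 2603 + 665 = 3268
packet 6: 3268 + 665 = 3933
packet 7: 3933 + 665 = 4598
packet 8: 4598 + 665 = 5263
packet 9: 5263 + 665 = 5928
packet 10: 5928 + 665 = 6593
packet 11: 6593 + 665 = 7258
packet 12: 7258 + 665 = 7923
packet 13: 7923 + 665 = 8588
packet 14: 8588 + 665 = 9253

608, 1273, 1938, 2603, 3268, 3933, 4598, 5263, 5928, 6593, 7258, 7923, 8588, 9253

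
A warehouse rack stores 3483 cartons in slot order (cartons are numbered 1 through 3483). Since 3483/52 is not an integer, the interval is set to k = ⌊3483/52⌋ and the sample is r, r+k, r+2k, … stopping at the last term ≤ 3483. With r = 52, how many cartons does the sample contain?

k = ⌊3483/52⌋ = 66
Achieved size = ⌊(3483 − 52)/66⌋ + 1 = ⌊3431/66⌋ + 1 = 51 + 1 = 52
(last selection: 52 + 51×66 = 3418 ≤ 3483; next would be 3484 > 3483)

52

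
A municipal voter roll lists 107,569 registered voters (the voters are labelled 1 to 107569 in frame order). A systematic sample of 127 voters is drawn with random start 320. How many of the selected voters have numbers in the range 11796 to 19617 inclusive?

k = 107569/127 = 847
First selection ≥ 11796: 320 + ⌈(11796−320)/847⌉·847 = 320 + 14×847 = 12178
Last selection ≤ 19617: 320 + ⌊(19617−320)/847⌋·847 = 320 + 22×847 = 18954
Count = 22 − 14 + 1 = 9

9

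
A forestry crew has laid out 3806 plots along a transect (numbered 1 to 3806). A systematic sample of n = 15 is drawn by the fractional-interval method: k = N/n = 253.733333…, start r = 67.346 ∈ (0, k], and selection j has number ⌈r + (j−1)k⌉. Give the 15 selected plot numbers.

68, 322, 575, 829, 1083, 1337, 1590, 1844, 2098, 2351, 2605, 2859, 3113, 3366, 3620

j=1: r + 0k = 67.346 → ⌈·⌉ = 68
j=2: r + 1k = 321.079333… → ⌈·⌉ = 322
j=3: r + 2k = 574.812666… → ⌈·⌉ = 575
j=4: r + 3k = 828.546 → ⌈·⌉ = 829
j=5: r + 4k = 1082.279333… → ⌈·⌉ = 1083
j=6: r + 5k = 1336.012666… → ⌈·⌉ = 1337
j=7: r + 6k = 1589.746 → ⌈·⌉ = 1590
j=8: r + 7k = 1843.479333… → ⌈·⌉ = 1844
j=9: r + 8k = 2097.212666… → ⌈·⌉ = 2098
j=10: r + 9k = 2350.946 → ⌈·⌉ = 2351
j=11: r + 10k = 2604.679333… → ⌈·⌉ = 2605
j=12: r + 11k = 2858.412666… → ⌈·⌉ = 2859
j=13: r + 12k = 3112.146 → ⌈·⌉ = 3113
j=14: r + 13k = 3365.879333… → ⌈·⌉ = 3366
j=15: r + 14k = 3619.612666… → ⌈·⌉ = 3620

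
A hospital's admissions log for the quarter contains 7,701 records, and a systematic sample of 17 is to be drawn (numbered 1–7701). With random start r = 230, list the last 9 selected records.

3854, 4307, 4760, 5213, 5666, 6119, 6572, 7025, 7478

k = N/n = 7701/17 = 453
9th selection = 230 + 8×453 = 3854
10th: 3854 + 453 = 4307
11th: 4307 + 453 = 4760
12th: 4760 + 453 = 5213
13th: 5213 + 453 = 5666
14th: 5666 + 453 = 6119
15th: 6119 + 453 = 6572
16th: 6572 + 453 = 7025
17th: 7025 + 453 = 7478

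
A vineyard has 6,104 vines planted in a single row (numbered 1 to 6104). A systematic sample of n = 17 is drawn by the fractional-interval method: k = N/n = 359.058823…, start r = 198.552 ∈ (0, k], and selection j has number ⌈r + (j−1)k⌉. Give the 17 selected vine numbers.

j=1: r + 0k = 198.552 → ⌈·⌉ = 199
j=2: r + 1k = 557.610823… → ⌈·⌉ = 558
j=3: r + 2k = 916.669647… → ⌈·⌉ = 917
j=4: r + 3k = 1275.728470… → ⌈·⌉ = 1276
j=5: r + 4k = 1634.787294… → ⌈·⌉ = 1635
j=6: r + 5k = 1993.846117… → ⌈·⌉ = 1994
j=7: r + 6k = 2352.904941… → ⌈·⌉ = 2353
j=8: r + 7k = 2711.963764… → ⌈·⌉ = 2712
j=9: r + 8k = 3071.022588… → ⌈·⌉ = 3072
j=10: r + 9k = 3430.081411… → ⌈·⌉ = 3431
j=11: r + 10k = 3789.140235… → ⌈·⌉ = 3790
j=12: r + 11k = 4148.199058… → ⌈·⌉ = 4149
j=13: r + 12k = 4507.257882… → ⌈·⌉ = 4508
j=14: r + 13k = 4866.316705… → ⌈·⌉ = 4867
j=15: r + 14k = 5225.375529… → ⌈·⌉ = 5226
j=16: r + 15k = 5584.434352… → ⌈·⌉ = 5585
j=17: r + 16k = 5943.493176… → ⌈·⌉ = 5944

199, 558, 917, 1276, 1635, 1994, 2353, 2712, 3072, 3431, 3790, 4149, 4508, 4867, 5226, 5585, 5944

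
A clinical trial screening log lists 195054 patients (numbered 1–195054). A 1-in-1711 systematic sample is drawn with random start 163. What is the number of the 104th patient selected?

k = 1711
104th selection = r + (104−1)·k = 163 + 103×1711 = 163 + 176233 = 176396

176396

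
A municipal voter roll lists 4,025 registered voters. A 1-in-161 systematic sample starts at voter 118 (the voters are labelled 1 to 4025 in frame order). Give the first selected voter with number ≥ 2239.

2372

k = 161
Steps past start: ⌈(2239 − 118)/161⌉ = ⌈2121/161⌉ = 14
Selected voter: 118 + 14×161 = 2372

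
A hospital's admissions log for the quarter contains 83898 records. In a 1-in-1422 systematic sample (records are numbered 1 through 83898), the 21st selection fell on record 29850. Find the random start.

1410

k = 1422
r = 29850 − (21−1)×1422 = 29850 − 28440 = 1410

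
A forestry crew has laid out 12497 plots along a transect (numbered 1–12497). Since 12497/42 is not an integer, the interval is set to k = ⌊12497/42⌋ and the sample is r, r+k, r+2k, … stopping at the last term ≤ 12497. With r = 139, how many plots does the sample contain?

42

k = ⌊12497/42⌋ = 297
Achieved size = ⌊(12497 − 139)/297⌋ + 1 = ⌊12358/297⌋ + 1 = 41 + 1 = 42
(last selection: 139 + 41×297 = 12316 ≤ 12497; next would be 12613 > 12497)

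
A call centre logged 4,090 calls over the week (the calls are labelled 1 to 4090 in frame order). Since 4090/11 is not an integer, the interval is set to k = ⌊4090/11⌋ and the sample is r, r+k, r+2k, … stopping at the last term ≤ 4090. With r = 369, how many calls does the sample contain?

k = ⌊4090/11⌋ = 371
Achieved size = ⌊(4090 − 369)/371⌋ + 1 = ⌊3721/371⌋ + 1 = 10 + 1 = 11
(last selection: 369 + 10×371 = 4079 ≤ 4090; next would be 4450 > 4090)

11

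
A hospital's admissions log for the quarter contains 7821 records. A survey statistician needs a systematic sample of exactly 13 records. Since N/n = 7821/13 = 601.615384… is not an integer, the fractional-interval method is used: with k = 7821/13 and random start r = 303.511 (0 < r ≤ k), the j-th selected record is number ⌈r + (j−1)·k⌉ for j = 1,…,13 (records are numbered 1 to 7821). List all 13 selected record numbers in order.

j=1: r + 0k = 303.511 → ⌈·⌉ = 304
j=2: r + 1k = 905.126384… → ⌈·⌉ = 906
j=3: r + 2k = 1506.741769… → ⌈·⌉ = 1507
j=4: r + 3k = 2108.357153… → ⌈·⌉ = 2109
j=5: r + 4k = 2709.972538… → ⌈·⌉ = 2710
j=6: r + 5k = 3311.587923… → ⌈·⌉ = 3312
j=7: r + 6k = 3913.203307… → ⌈·⌉ = 3914
j=8: r + 7k = 4514.818692… → ⌈·⌉ = 4515
j=9: r + 8k = 5116.434076… → ⌈·⌉ = 5117
j=10: r + 9k = 5718.049461… → ⌈·⌉ = 5719
j=11: r + 10k = 6319.664846… → ⌈·⌉ = 6320
j=12: r + 11k = 6921.280230… → ⌈·⌉ = 6922
j=13: r + 12k = 7522.895615… → ⌈·⌉ = 7523

304, 906, 1507, 2109, 2710, 3312, 3914, 4515, 5117, 5719, 6320, 6922, 7523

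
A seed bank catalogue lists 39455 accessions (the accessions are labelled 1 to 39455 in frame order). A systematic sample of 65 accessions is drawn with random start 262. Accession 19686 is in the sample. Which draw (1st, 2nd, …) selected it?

33

k = 39455/65 = 607
position = (19686 − 262)/607 + 1 = 19424/607 + 1 = 32 + 1 = 33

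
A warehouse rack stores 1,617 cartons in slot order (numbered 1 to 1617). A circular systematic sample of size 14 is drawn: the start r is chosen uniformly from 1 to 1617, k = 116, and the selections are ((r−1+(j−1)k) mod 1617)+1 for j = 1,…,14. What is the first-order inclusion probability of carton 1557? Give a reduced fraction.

2/231

For each position j, as r ranges over 1…1617 the j-th selection hits every carton exactly once, so carton 1557 is selected for exactly 14 of the 1617 starts.
Inclusion probability = 14/1617 = 2/231.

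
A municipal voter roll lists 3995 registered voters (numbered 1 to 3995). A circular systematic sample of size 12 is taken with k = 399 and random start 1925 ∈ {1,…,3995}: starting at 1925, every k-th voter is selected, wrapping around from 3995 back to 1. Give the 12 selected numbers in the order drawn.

1925, 2324, 2723, 3122, 3521, 3920, 324, 723, 1122, 1521, 1920, 2319

Selection 1: 1925
Selection 2: 1925 + 399 = 2324
Selection 3: 2324 + 399 = 2723
Selection 4: 2723 + 399 = 3122
Selection 5: 3122 + 399 = 3521
Selection 6: 3521 + 399 = 3920
Selection 7: 3920 + 399 = 4319 → 4319 − 3995 = 324
Selection 8: 324 + 399 = 723
Selection 9: 723 + 399 = 1122
Selection 10: 1122 + 399 = 1521
Selection 11: 1521 + 399 = 1920
Selection 12: 1920 + 399 = 2319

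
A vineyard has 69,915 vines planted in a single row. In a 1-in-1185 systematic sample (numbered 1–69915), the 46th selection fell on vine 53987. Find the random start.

662

k = 1185
r = 53987 − (46−1)×1185 = 53987 − 53325 = 662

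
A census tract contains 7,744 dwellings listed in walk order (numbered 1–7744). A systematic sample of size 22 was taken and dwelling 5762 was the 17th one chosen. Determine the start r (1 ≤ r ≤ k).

k = 7744/22 = 352
r = 5762 − (17−1)×352 = 5762 − 5632 = 130

130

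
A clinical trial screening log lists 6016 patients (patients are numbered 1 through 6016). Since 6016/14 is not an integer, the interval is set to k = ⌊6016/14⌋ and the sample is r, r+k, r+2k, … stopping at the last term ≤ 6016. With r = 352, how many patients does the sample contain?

14

k = ⌊6016/14⌋ = 429
Achieved size = ⌊(6016 − 352)/429⌋ + 1 = ⌊5664/429⌋ + 1 = 13 + 1 = 14
(last selection: 352 + 13×429 = 5929 ≤ 6016; next would be 6358 > 6016)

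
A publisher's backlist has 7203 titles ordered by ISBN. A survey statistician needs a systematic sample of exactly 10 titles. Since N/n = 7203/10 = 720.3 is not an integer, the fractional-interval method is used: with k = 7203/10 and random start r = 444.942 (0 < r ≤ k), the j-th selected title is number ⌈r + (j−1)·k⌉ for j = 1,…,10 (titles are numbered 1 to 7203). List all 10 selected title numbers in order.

j=1: r + 0k = 444.942 → ⌈·⌉ = 445
j=2: r + 1k = 1165.242 → ⌈·⌉ = 1166
j=3: r + 2k = 1885.542 → ⌈·⌉ = 1886
j=4: r + 3k = 2605.842 → ⌈·⌉ = 2606
j=5: r + 4k = 3326.142 → ⌈·⌉ = 3327
j=6: r + 5k = 4046.442 → ⌈·⌉ = 4047
j=7: r + 6k = 4766.742 → ⌈·⌉ = 4767
j=8: r + 7k = 5487.042 → ⌈·⌉ = 5488
j=9: r + 8k = 6207.342 → ⌈·⌉ = 6208
j=10: r + 9k = 6927.642 → ⌈·⌉ = 6928

445, 1166, 1886, 2606, 3327, 4047, 4767, 5488, 6208, 6928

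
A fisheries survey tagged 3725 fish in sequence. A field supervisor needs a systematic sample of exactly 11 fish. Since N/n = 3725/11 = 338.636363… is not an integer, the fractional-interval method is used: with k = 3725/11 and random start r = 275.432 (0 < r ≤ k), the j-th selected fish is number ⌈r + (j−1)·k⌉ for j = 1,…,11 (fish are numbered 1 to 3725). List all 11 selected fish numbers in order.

j=1: r + 0k = 275.432 → ⌈·⌉ = 276
j=2: r + 1k = 614.068363… → ⌈·⌉ = 615
j=3: r + 2k = 952.704727… → ⌈·⌉ = 953
j=4: r + 3k = 1291.341090… → ⌈·⌉ = 1292
j=5: r + 4k = 1629.977454… → ⌈·⌉ = 1630
j=6: r + 5k = 1968.613818… → ⌈·⌉ = 1969
j=7: r + 6k = 2307.250181… → ⌈·⌉ = 2308
j=8: r + 7k = 2645.886545… → ⌈·⌉ = 2646
j=9: r + 8k = 2984.522909… → ⌈·⌉ = 2985
j=10: r + 9k = 3323.159272… → ⌈·⌉ = 3324
j=11: r + 10k = 3661.795636… → ⌈·⌉ = 3662

276, 615, 953, 1292, 1630, 1969, 2308, 2646, 2985, 3324, 3662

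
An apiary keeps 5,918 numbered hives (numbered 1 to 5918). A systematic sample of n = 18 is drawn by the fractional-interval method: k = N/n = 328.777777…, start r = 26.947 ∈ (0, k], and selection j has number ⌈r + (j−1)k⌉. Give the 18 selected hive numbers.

27, 356, 685, 1014, 1343, 1671, 2000, 2329, 2658, 2986, 3315, 3644, 3973, 4302, 4630, 4959, 5288, 5617

j=1: r + 0k = 26.947 → ⌈·⌉ = 27
j=2: r + 1k = 355.724777… → ⌈·⌉ = 356
j=3: r + 2k = 684.502555… → ⌈·⌉ = 685
j=4: r + 3k = 1013.280333… → ⌈·⌉ = 1014
j=5: r + 4k = 1342.058111… → ⌈·⌉ = 1343
j=6: r + 5k = 1670.835888… → ⌈·⌉ = 1671
j=7: r + 6k = 1999.613666… → ⌈·⌉ = 2000
j=8: r + 7k = 2328.391444… → ⌈·⌉ = 2329
j=9: r + 8k = 2657.169222… → ⌈·⌉ = 2658
j=10: r + 9k = 2985.947 → ⌈·⌉ = 2986
j=11: r + 10k = 3314.724777… → ⌈·⌉ = 3315
j=12: r + 11k = 3643.502555… → ⌈·⌉ = 3644
j=13: r + 12k = 3972.280333… → ⌈·⌉ = 3973
j=14: r + 13k = 4301.058111… → ⌈·⌉ = 4302
j=15: r + 14k = 4629.835888… → ⌈·⌉ = 4630
j=16: r + 15k = 4958.613666… → ⌈·⌉ = 4959
j=17: r + 16k = 5287.391444… → ⌈·⌉ = 5288
j=18: r + 17k = 5616.169222… → ⌈·⌉ = 5617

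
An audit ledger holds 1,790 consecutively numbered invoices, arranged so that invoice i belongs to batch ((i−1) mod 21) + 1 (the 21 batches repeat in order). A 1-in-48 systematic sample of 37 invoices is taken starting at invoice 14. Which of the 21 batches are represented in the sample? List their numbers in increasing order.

Consecutive selections differ by k = 48, so their batch numbers differ by 48 mod 21 = 6.
gcd(48, 21) = 3, so the sample visits 21/3 = 7 distinct residues mod 21.
Start 14 is batch 14; the batches hit are 2, 5, 8, 11, 14, 17, 20.

2, 5, 8, 11, 14, 17, 20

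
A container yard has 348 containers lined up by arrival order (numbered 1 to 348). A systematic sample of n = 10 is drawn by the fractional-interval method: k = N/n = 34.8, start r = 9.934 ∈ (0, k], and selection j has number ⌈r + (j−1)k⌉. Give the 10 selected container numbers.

j=1: r + 0k = 9.934 → ⌈·⌉ = 10
j=2: r + 1k = 44.734 → ⌈·⌉ = 45
j=3: r + 2k = 79.534 → ⌈·⌉ = 80
j=4: r + 3k = 114.334 → ⌈·⌉ = 115
j=5: r + 4k = 149.134 → ⌈·⌉ = 150
j=6: r + 5k = 183.934 → ⌈·⌉ = 184
j=7: r + 6k = 218.734 → ⌈·⌉ = 219
j=8: r + 7k = 253.534 → ⌈·⌉ = 254
j=9: r + 8k = 288.334 → ⌈·⌉ = 289
j=10: r + 9k = 323.134 → ⌈·⌉ = 324

10, 45, 80, 115, 150, 184, 219, 254, 289, 324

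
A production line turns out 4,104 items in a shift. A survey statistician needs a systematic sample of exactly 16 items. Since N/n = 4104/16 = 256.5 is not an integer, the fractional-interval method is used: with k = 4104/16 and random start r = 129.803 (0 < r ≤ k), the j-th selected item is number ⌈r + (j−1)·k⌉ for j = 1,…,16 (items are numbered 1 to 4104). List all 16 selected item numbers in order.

j=1: r + 0k = 129.803 → ⌈·⌉ = 130
j=2: r + 1k = 386.303 → ⌈·⌉ = 387
j=3: r + 2k = 642.803 → ⌈·⌉ = 643
j=4: r + 3k = 899.303 → ⌈·⌉ = 900
j=5: r + 4k = 1155.803 → ⌈·⌉ = 1156
j=6: r + 5k = 1412.303 → ⌈·⌉ = 1413
j=7: r + 6k = 1668.803 → ⌈·⌉ = 1669
j=8: r + 7k = 1925.303 → ⌈·⌉ = 1926
j=9: r + 8k = 2181.803 → ⌈·⌉ = 2182
j=10: r + 9k = 2438.303 → ⌈·⌉ = 2439
j=11: r + 10k = 2694.803 → ⌈·⌉ = 2695
j=12: r + 11k = 2951.303 → ⌈·⌉ = 2952
j=13: r + 12k = 3207.803 → ⌈·⌉ = 3208
j=14: r + 13k = 3464.303 → ⌈·⌉ = 3465
j=15: r + 14k = 3720.803 → ⌈·⌉ = 3721
j=16: r + 15k = 3977.303 → ⌈·⌉ = 3978

130, 387, 643, 900, 1156, 1413, 1669, 1926, 2182, 2439, 2695, 2952, 3208, 3465, 3721, 3978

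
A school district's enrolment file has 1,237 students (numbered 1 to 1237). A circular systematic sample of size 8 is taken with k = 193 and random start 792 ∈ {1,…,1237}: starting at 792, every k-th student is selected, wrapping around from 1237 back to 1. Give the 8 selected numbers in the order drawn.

Selection 1: 792
Selection 2: 792 + 193 = 985
Selection 3: 985 + 193 = 1178
Selection 4: 1178 + 193 = 1371 → 1371 − 1237 = 134
Selection 5: 134 + 193 = 327
Selection 6: 327 + 193 = 520
Selection 7: 520 + 193 = 713
Selection 8: 713 + 193 = 906

792, 985, 1178, 134, 327, 520, 713, 906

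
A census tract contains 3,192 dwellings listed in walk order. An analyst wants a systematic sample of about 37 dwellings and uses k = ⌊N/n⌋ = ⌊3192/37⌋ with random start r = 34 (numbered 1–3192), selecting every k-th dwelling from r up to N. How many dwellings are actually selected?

37

k = ⌊3192/37⌋ = 86
Achieved size = ⌊(3192 − 34)/86⌋ + 1 = ⌊3158/86⌋ + 1 = 36 + 1 = 37
(last selection: 34 + 36×86 = 3130 ≤ 3192; next would be 3216 > 3192)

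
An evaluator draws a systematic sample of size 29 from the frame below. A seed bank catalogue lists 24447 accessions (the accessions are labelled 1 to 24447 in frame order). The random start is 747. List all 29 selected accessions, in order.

747, 1590, 2433, 3276, 4119, 4962, 5805, 6648, 7491, 8334, 9177, 10020, 10863, 11706, 12549, 13392, 14235, 15078, 15921, 16764, 17607, 18450, 19293, 20136, 20979, 21822, 22665, 23508, 24351

k = N/n = 24447/29 = 843
accession 1: 747
accession 2: 747 + 843 = 1590
accession 3: 1590 + 843 = 2433
accession 4: 2433 + 843 = 3276
accession 5: 3276 + 843 = 4119
accession 6: 4119 + 843 = 4962
accession 7: 4962 + 843 = 5805
accession 8: 5805 + 843 = 6648
accession 9: 6648 + 843 = 7491
accession 10: 7491 + 843 = 8334
accession 11: 8334 + 843 = 9177
accession 12: 9177 + 843 = 10020
accession 13: 10020 + 843 = 10863
accession 14: 10863 + 843 = 11706
accession 15: 11706 + 843 = 12549
accession 16: 12549 + 843 = 13392
accession 17: 13392 + 843 = 14235
accession 18: 14235 + 843 = 15078
accession 19: 15078 + 843 = 15921
accession 20: 15921 + 843 = 16764
accession 21: 16764 + 843 = 17607
accession 22: 17607 + 843 = 18450
accession 23: 18450 + 843 = 19293
accession 24: 19293 + 843 = 20136
accession 25: 20136 + 843 = 20979
accession 26: 20979 + 843 = 21822
accession 27: 21822 + 843 = 22665
accession 28: 22665 + 843 = 23508
accession 29: 23508 + 843 = 24351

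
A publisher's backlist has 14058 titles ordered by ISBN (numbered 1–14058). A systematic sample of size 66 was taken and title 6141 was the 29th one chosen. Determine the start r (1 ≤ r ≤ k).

k = 14058/66 = 213
r = 6141 − (29−1)×213 = 6141 − 5964 = 177

177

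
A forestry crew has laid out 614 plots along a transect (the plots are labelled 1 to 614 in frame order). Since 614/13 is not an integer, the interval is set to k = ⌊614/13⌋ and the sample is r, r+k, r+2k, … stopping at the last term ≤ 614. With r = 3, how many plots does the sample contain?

14

k = ⌊614/13⌋ = 47
Achieved size = ⌊(614 − 3)/47⌋ + 1 = ⌊611/47⌋ + 1 = 13 + 1 = 14
(last selection: 3 + 13×47 = 614 ≤ 614; next would be 661 > 614)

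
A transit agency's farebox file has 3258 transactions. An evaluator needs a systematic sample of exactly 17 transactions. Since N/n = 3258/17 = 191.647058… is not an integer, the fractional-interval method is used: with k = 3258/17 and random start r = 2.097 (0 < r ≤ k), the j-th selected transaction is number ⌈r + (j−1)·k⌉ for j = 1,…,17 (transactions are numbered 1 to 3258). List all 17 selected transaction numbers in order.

j=1: r + 0k = 2.097 → ⌈·⌉ = 3
j=2: r + 1k = 193.744058… → ⌈·⌉ = 194
j=3: r + 2k = 385.391117… → ⌈·⌉ = 386
j=4: r + 3k = 577.038176… → ⌈·⌉ = 578
j=5: r + 4k = 768.685235… → ⌈·⌉ = 769
j=6: r + 5k = 960.332294… → ⌈·⌉ = 961
j=7: r + 6k = 1151.979352… → ⌈·⌉ = 1152
j=8: r + 7k = 1343.626411… → ⌈·⌉ = 1344
j=9: r + 8k = 1535.273470… → ⌈·⌉ = 1536
j=10: r + 9k = 1726.920529… → ⌈·⌉ = 1727
j=11: r + 10k = 1918.567588… → ⌈·⌉ = 1919
j=12: r + 11k = 2110.214647… → ⌈·⌉ = 2111
j=13: r + 12k = 2301.861705… → ⌈·⌉ = 2302
j=14: r + 13k = 2493.508764… → ⌈·⌉ = 2494
j=15: r + 14k = 2685.155823… → ⌈·⌉ = 2686
j=16: r + 15k = 2876.802882… → ⌈·⌉ = 2877
j=17: r + 16k = 3068.449941… → ⌈·⌉ = 3069

3, 194, 386, 578, 769, 961, 1152, 1344, 1536, 1727, 1919, 2111, 2302, 2494, 2686, 2877, 3069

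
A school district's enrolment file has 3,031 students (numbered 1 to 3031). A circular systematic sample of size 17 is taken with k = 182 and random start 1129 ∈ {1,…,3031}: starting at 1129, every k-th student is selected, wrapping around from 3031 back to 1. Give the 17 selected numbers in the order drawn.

1129, 1311, 1493, 1675, 1857, 2039, 2221, 2403, 2585, 2767, 2949, 100, 282, 464, 646, 828, 1010

Selection 1: 1129
Selection 2: 1129 + 182 = 1311
Selection 3: 1311 + 182 = 1493
Selection 4: 1493 + 182 = 1675
Selection 5: 1675 + 182 = 1857
Selection 6: 1857 + 182 = 2039
Selection 7: 2039 + 182 = 2221
Selection 8: 2221 + 182 = 2403
Selection 9: 2403 + 182 = 2585
Selection 10: 2585 + 182 = 2767
Selection 11: 2767 + 182 = 2949
Selection 12: 2949 + 182 = 3131 → 3131 − 3031 = 100
Selection 13: 100 + 182 = 282
Selection 14: 282 + 182 = 464
Selection 15: 464 + 182 = 646
Selection 16: 646 + 182 = 828
Selection 17: 828 + 182 = 1010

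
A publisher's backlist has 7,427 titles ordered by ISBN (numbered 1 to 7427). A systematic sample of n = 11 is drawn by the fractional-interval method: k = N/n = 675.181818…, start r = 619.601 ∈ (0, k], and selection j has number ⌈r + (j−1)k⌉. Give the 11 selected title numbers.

j=1: r + 0k = 619.601 → ⌈·⌉ = 620
j=2: r + 1k = 1294.782818… → ⌈·⌉ = 1295
j=3: r + 2k = 1969.964636… → ⌈·⌉ = 1970
j=4: r + 3k = 2645.146454… → ⌈·⌉ = 2646
j=5: r + 4k = 3320.328272… → ⌈·⌉ = 3321
j=6: r + 5k = 3995.510090… → ⌈·⌉ = 3996
j=7: r + 6k = 4670.691909… → ⌈·⌉ = 4671
j=8: r + 7k = 5345.873727… → ⌈·⌉ = 5346
j=9: r + 8k = 6021.055545… → ⌈·⌉ = 6022
j=10: r + 9k = 6696.237363… → ⌈·⌉ = 6697
j=11: r + 10k = 7371.419181… → ⌈·⌉ = 7372

620, 1295, 1970, 2646, 3321, 3996, 4671, 5346, 6022, 6697, 7372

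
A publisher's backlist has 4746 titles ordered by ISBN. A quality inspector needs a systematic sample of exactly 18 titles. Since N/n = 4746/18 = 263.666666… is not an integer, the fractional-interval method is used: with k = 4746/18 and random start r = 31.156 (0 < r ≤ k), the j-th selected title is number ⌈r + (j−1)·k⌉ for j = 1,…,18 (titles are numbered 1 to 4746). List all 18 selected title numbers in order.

j=1: r + 0k = 31.156 → ⌈·⌉ = 32
j=2: r + 1k = 294.822666… → ⌈·⌉ = 295
j=3: r + 2k = 558.489333… → ⌈·⌉ = 559
j=4: r + 3k = 822.156 → ⌈·⌉ = 823
j=5: r + 4k = 1085.822666… → ⌈·⌉ = 1086
j=6: r + 5k = 1349.489333… → ⌈·⌉ = 1350
j=7: r + 6k = 1613.156 → ⌈·⌉ = 1614
j=8: r + 7k = 1876.822666… → ⌈·⌉ = 1877
j=9: r + 8k = 2140.489333… → ⌈·⌉ = 2141
j=10: r + 9k = 2404.156 → ⌈·⌉ = 2405
j=11: r + 10k = 2667.822666… → ⌈·⌉ = 2668
j=12: r + 11k = 2931.489333… → ⌈·⌉ = 2932
j=13: r + 12k = 3195.156 → ⌈·⌉ = 3196
j=14: r + 13k = 3458.822666… → ⌈·⌉ = 3459
j=15: r + 14k = 3722.489333… → ⌈·⌉ = 3723
j=16: r + 15k = 3986.156 → ⌈·⌉ = 3987
j=17: r + 16k = 4249.822666… → ⌈·⌉ = 4250
j=18: r + 17k = 4513.489333… → ⌈·⌉ = 4514

32, 295, 559, 823, 1086, 1350, 1614, 1877, 2141, 2405, 2668, 2932, 3196, 3459, 3723, 3987, 4250, 4514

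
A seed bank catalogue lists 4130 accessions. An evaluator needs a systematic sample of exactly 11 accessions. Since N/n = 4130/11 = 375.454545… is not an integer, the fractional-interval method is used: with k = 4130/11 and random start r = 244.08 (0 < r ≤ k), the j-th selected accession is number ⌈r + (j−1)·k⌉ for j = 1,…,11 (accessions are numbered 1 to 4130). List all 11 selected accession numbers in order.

245, 620, 995, 1371, 1746, 2122, 2497, 2873, 3248, 3624, 3999

j=1: r + 0k = 244.08 → ⌈·⌉ = 245
j=2: r + 1k = 619.534545… → ⌈·⌉ = 620
j=3: r + 2k = 994.989090… → ⌈·⌉ = 995
j=4: r + 3k = 1370.443636… → ⌈·⌉ = 1371
j=5: r + 4k = 1745.898181… → ⌈·⌉ = 1746
j=6: r + 5k = 2121.352727… → ⌈·⌉ = 2122
j=7: r + 6k = 2496.807272… → ⌈·⌉ = 2497
j=8: r + 7k = 2872.261818… → ⌈·⌉ = 2873
j=9: r + 8k = 3247.716363… → ⌈·⌉ = 3248
j=10: r + 9k = 3623.170909… → ⌈·⌉ = 3624
j=11: r + 10k = 3998.625454… → ⌈·⌉ = 3999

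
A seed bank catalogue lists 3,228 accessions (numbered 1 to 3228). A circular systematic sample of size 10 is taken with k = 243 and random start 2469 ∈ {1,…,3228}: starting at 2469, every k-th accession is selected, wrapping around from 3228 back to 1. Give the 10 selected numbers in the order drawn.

2469, 2712, 2955, 3198, 213, 456, 699, 942, 1185, 1428

Selection 1: 2469
Selection 2: 2469 + 243 = 2712
Selection 3: 2712 + 243 = 2955
Selection 4: 2955 + 243 = 3198
Selection 5: 3198 + 243 = 3441 → 3441 − 3228 = 213
Selection 6: 213 + 243 = 456
Selection 7: 456 + 243 = 699
Selection 8: 699 + 243 = 942
Selection 9: 942 + 243 = 1185
Selection 10: 1185 + 243 = 1428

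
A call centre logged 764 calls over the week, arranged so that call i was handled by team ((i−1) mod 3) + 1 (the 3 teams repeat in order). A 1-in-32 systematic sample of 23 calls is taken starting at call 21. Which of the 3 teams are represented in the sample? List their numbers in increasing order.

Consecutive selections differ by k = 32, so their team numbers differ by 32 mod 3 = 2.
gcd(32, 3) = 1, so the sample visits 3/1 = 3 distinct residues mod 3.
Start 21 is team 3; the teams hit are 1, 2, 3.

1, 2, 3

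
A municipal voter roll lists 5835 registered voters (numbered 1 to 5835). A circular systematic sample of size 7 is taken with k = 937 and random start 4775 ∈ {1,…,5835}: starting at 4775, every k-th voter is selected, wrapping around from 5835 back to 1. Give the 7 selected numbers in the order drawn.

Selection 1: 4775
Selection 2: 4775 + 937 = 5712
Selection 3: 5712 + 937 = 6649 → 6649 − 5835 = 814
Selection 4: 814 + 937 = 1751
Selection 5: 1751 + 937 = 2688
Selection 6: 2688 + 937 = 3625
Selection 7: 3625 + 937 = 4562

4775, 5712, 814, 1751, 2688, 3625, 4562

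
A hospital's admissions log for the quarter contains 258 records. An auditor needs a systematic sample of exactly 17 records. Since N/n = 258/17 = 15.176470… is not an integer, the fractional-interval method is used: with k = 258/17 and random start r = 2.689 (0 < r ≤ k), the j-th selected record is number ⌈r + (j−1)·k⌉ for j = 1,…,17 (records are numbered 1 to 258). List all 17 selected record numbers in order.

j=1: r + 0k = 2.689 → ⌈·⌉ = 3
j=2: r + 1k = 17.865470… → ⌈·⌉ = 18
j=3: r + 2k = 33.041941… → ⌈·⌉ = 34
j=4: r + 3k = 48.218411… → ⌈·⌉ = 49
j=5: r + 4k = 63.394882… → ⌈·⌉ = 64
j=6: r + 5k = 78.571352… → ⌈·⌉ = 79
j=7: r + 6k = 93.747823… → ⌈·⌉ = 94
j=8: r + 7k = 108.924294… → ⌈·⌉ = 109
j=9: r + 8k = 124.100764… → ⌈·⌉ = 125
j=10: r + 9k = 139.277235… → ⌈·⌉ = 140
j=11: r + 10k = 154.453705… → ⌈·⌉ = 155
j=12: r + 11k = 169.630176… → ⌈·⌉ = 170
j=13: r + 12k = 184.806647… → ⌈·⌉ = 185
j=14: r + 13k = 199.983117… → ⌈·⌉ = 200
j=15: r + 14k = 215.159588… → ⌈·⌉ = 216
j=16: r + 15k = 230.336058… → ⌈·⌉ = 231
j=17: r + 16k = 245.512529… → ⌈·⌉ = 246

3, 18, 34, 49, 64, 79, 94, 109, 125, 140, 155, 170, 185, 200, 216, 231, 246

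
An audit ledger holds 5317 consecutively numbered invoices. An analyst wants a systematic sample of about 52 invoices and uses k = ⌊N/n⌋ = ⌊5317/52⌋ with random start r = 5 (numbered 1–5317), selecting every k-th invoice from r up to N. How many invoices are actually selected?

53

k = ⌊5317/52⌋ = 102
Achieved size = ⌊(5317 − 5)/102⌋ + 1 = ⌊5312/102⌋ + 1 = 52 + 1 = 53
(last selection: 5 + 52×102 = 5309 ≤ 5317; next would be 5411 > 5317)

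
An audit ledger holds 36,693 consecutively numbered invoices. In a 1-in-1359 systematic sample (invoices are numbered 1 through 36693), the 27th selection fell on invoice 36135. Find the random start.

801

k = 1359
r = 36135 − (27−1)×1359 = 36135 − 35334 = 801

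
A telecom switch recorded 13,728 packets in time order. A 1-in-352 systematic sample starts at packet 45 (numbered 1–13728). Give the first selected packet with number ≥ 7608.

7789

k = 352
Steps past start: ⌈(7608 − 45)/352⌉ = ⌈7563/352⌉ = 22
Selected packet: 45 + 22×352 = 7789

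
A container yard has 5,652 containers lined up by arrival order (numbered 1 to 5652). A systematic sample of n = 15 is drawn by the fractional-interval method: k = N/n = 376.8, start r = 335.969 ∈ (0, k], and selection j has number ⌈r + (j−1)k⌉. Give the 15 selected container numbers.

336, 713, 1090, 1467, 1844, 2220, 2597, 2974, 3351, 3728, 4104, 4481, 4858, 5235, 5612

j=1: r + 0k = 335.969 → ⌈·⌉ = 336
j=2: r + 1k = 712.769 → ⌈·⌉ = 713
j=3: r + 2k = 1089.569 → ⌈·⌉ = 1090
j=4: r + 3k = 1466.369 → ⌈·⌉ = 1467
j=5: r + 4k = 1843.169 → ⌈·⌉ = 1844
j=6: r + 5k = 2219.969 → ⌈·⌉ = 2220
j=7: r + 6k = 2596.769 → ⌈·⌉ = 2597
j=8: r + 7k = 2973.569 → ⌈·⌉ = 2974
j=9: r + 8k = 3350.369 → ⌈·⌉ = 3351
j=10: r + 9k = 3727.169 → ⌈·⌉ = 3728
j=11: r + 10k = 4103.969 → ⌈·⌉ = 4104
j=12: r + 11k = 4480.769 → ⌈·⌉ = 4481
j=13: r + 12k = 4857.569 → ⌈·⌉ = 4858
j=14: r + 13k = 5234.369 → ⌈·⌉ = 5235
j=15: r + 14k = 5611.169 → ⌈·⌉ = 5612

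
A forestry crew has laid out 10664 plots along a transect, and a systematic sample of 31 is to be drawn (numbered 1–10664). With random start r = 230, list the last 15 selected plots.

5734, 6078, 6422, 6766, 7110, 7454, 7798, 8142, 8486, 8830, 9174, 9518, 9862, 10206, 10550

k = N/n = 10664/31 = 344
17th selection = 230 + 16×344 = 5734
18th: 5734 + 344 = 6078
19th: 6078 + 344 = 6422
20th: 6422 + 344 = 6766
21st: 6766 + 344 = 7110
22nd: 7110 + 344 = 7454
23rd: 7454 + 344 = 7798
24th: 7798 + 344 = 8142
25th: 8142 + 344 = 8486
26th: 8486 + 344 = 8830
27th: 8830 + 344 = 9174
28th: 9174 + 344 = 9518
29th: 9518 + 344 = 9862
30th: 9862 + 344 = 10206
31st: 10206 + 344 = 10550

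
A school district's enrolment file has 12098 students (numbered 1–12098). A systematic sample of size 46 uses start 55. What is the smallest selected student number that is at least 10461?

10575

k = 12098/46 = 263
Steps past start: ⌈(10461 − 55)/263⌉ = ⌈10406/263⌉ = 40
Selected student: 55 + 40×263 = 10575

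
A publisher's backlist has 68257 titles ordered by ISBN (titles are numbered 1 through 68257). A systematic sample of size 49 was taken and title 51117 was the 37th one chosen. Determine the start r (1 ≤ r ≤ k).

k = 68257/49 = 1393
r = 51117 − (37−1)×1393 = 51117 − 50148 = 969

969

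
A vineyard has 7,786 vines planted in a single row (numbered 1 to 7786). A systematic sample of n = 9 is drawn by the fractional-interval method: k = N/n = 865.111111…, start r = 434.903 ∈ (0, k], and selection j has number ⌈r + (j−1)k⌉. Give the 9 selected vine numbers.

435, 1301, 2166, 3031, 3896, 4761, 5626, 6491, 7356

j=1: r + 0k = 434.903 → ⌈·⌉ = 435
j=2: r + 1k = 1300.014111… → ⌈·⌉ = 1301
j=3: r + 2k = 2165.125222… → ⌈·⌉ = 2166
j=4: r + 3k = 3030.236333… → ⌈·⌉ = 3031
j=5: r + 4k = 3895.347444… → ⌈·⌉ = 3896
j=6: r + 5k = 4760.458555… → ⌈·⌉ = 4761
j=7: r + 6k = 5625.569666… → ⌈·⌉ = 5626
j=8: r + 7k = 6490.680777… → ⌈·⌉ = 6491
j=9: r + 8k = 7355.791888… → ⌈·⌉ = 7356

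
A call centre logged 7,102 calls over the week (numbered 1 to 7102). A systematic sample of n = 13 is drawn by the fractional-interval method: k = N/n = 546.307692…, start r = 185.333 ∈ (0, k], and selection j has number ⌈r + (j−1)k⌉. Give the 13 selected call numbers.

j=1: r + 0k = 185.333 → ⌈·⌉ = 186
j=2: r + 1k = 731.640692… → ⌈·⌉ = 732
j=3: r + 2k = 1277.948384… → ⌈·⌉ = 1278
j=4: r + 3k = 1824.256076… → ⌈·⌉ = 1825
j=5: r + 4k = 2370.563769… → ⌈·⌉ = 2371
j=6: r + 5k = 2916.871461… → ⌈·⌉ = 2917
j=7: r + 6k = 3463.179153… → ⌈·⌉ = 3464
j=8: r + 7k = 4009.486846… → ⌈·⌉ = 4010
j=9: r + 8k = 4555.794538… → ⌈·⌉ = 4556
j=10: r + 9k = 5102.102230… → ⌈·⌉ = 5103
j=11: r + 10k = 5648.409923… → ⌈·⌉ = 5649
j=12: r + 11k = 6194.717615… → ⌈·⌉ = 6195
j=13: r + 12k = 6741.025307… → ⌈·⌉ = 6742

186, 732, 1278, 1825, 2371, 2917, 3464, 4010, 4556, 5103, 5649, 6195, 6742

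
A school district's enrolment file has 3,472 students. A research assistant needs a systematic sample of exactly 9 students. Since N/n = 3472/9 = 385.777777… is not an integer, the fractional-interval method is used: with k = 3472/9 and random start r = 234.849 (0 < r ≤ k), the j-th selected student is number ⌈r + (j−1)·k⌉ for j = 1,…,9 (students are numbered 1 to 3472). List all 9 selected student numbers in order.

235, 621, 1007, 1393, 1778, 2164, 2550, 2936, 3322

j=1: r + 0k = 234.849 → ⌈·⌉ = 235
j=2: r + 1k = 620.626777… → ⌈·⌉ = 621
j=3: r + 2k = 1006.404555… → ⌈·⌉ = 1007
j=4: r + 3k = 1392.182333… → ⌈·⌉ = 1393
j=5: r + 4k = 1777.960111… → ⌈·⌉ = 1778
j=6: r + 5k = 2163.737888… → ⌈·⌉ = 2164
j=7: r + 6k = 2549.515666… → ⌈·⌉ = 2550
j=8: r + 7k = 2935.293444… → ⌈·⌉ = 2936
j=9: r + 8k = 3321.071222… → ⌈·⌉ = 3322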